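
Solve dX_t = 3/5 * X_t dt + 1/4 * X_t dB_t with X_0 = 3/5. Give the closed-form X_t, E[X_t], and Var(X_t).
X_t = 3/5 * exp((91/160) t + (1/4) B_t); E[X_t] = 3*exp(3*t/5)/5; Var(X_t) = 9*(exp(t/16) - 1)*exp(6*t/5)/25

For GBM dX = mu X dt + sigma X dB with X_0 = x_0, apply Itô to Y = log X: dY = (mu - sigma^2/2) dt + sigma dB, so Y_t = log(x_0) + (mu - sigma^2/2) t + sigma B_t and hence X_t = x_0 * exp((mu - sigma^2/2) t + sigma B_t).
With mu = 3/5, sigma = 1/4, x_0 = 3/5, this gives:
  X_t = 3/5 * exp((91/160) * t + (1/4) * B_t).
Since sigma*B_t ~ Normal(0, sigma^2 t), E[exp(sigma*B_t)] = exp(sigma^2 t / 2); so E[X_t] = x_0 * exp((mu - sigma^2/2) t) * exp(sigma^2 t / 2) = x_0 * exp(mu t) = 3*exp(3*t/5)/5.
Var(X_t) = E[X_t^2] - (E[X_t])^2 = x_0^2 * exp(2 mu t) * (exp(sigma^2 t) - 1) = 9*(exp(t/16) - 1)*exp(6*t/5)/25.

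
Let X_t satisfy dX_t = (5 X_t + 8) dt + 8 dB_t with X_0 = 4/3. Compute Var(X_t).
Var(X_t) = 32*exp(10*t)/5 - 32/5

The variance V(t) = Var(X_t) satisfies V'(t) = 2 a V(t) + c^2 with V(0) = 0 (drift coefficient is linear in X, diffusion is constant). With a = 5, c = 8, the solution is
  V(t) = (c^2 / (2 a)) * (exp(2 a t) - 1)
       = (8^2 / (2*5)) * (exp(10 t) - 1)
       = 32*exp(10*t)/5 - 32/5.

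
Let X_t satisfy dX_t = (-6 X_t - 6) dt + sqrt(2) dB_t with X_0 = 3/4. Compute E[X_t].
E[X_t] = -1 + 7*exp(-6*t)/4

Taking expectations and using E[dB_t] = 0, the mean m(t) = E[X_t] satisfies the ODE m'(t) = a m(t) + b with m(0) = x_0. With a = -6, b = -6, x_0 = 3/4, the solution is
  m(t) = x_0 * exp(a t) + (b/a) * (exp(a t) - 1)
       = (3/4) * exp((-6) t) + ((-6)/(-6)) * (exp((-6) t) - 1)
       = -1 + 7*exp(-6*t)/4.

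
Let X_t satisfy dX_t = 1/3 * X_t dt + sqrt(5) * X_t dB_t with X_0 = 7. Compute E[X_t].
E[X_t] = 7*exp(t/3)

For GBM dX = mu X dt + sigma X dB with X_0 = x_0, apply Itô to Y = log X: dY = (mu - sigma^2/2) dt + sigma dB, so Y_t = log(x_0) + (mu - sigma^2/2) t + sigma B_t and hence X_t = x_0 * exp((mu - sigma^2/2) t + sigma B_t).
With mu = 1/3, sigma = sqrt(5), x_0 = 7, this gives:
  X_t = 7 * exp((-13/6) * t + (sqrt(5)) * B_t).
Since sigma*B_t ~ Normal(0, sigma^2 t), E[exp(sigma*B_t)] = exp(sigma^2 t / 2); so E[X_t] = x_0 * exp((mu - sigma^2/2) t) * exp(sigma^2 t / 2) = x_0 * exp(mu t) = 7*exp(t/3).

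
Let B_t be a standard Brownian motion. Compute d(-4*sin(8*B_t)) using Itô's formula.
d(-4*sin(8*B_t)) = (128*sin(8*B_t)) dt + (-32*cos(8*B_t)) dB_t

Itô's formula for f(B_t) gives d f(B_t) = f'(B_t) dB_t + (1/2) f''(B_t) dt. Compute derivatives of f(x) = -4*sin(8*x):
  f'(x)  = -32*cos(8*x)
  f''(x) = 256*sin(8*x)
Substitute x = B_t and multiply the f'' term by 1/2:
  drift     = (1/2) * (256*sin(8*x)) evaluated at B_t = 128*sin(8*B_t)
  diffusion = (-32*cos(8*x)) evaluated at B_t = -32*cos(8*B_t)
Therefore d(-4*sin(8*B_t)) = (128*sin(8*B_t)) dt + (-32*cos(8*B_t)) dB_t.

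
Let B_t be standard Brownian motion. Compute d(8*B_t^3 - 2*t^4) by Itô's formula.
d(8*B_t^3 - 2*t^4) = (24*B_t - 8*t^3) dt + (24*B_t^2) dB_t

Itô's formula for f(t, x): d f(t, B_t) = (f_t + (1/2) f_xx) dt + f_x dB_t. Compute partials of f(t, x) = -2*t^4 + 8*x^3:
  f_t(t,x)  = -8*t^3
  f_x(t,x)  = 24*x^2
  f_xx(t,x) = 48*x
Assemble drift = f_t + (1/2) f_xx = -8*t^3 + 24*x and diffusion = f_x = 24*x^2. Substituting x = B_t:
  d(8*B_t^3 - 2*t^4) = (24*B_t - 8*t^3) dt + (24*B_t^2) dB_t.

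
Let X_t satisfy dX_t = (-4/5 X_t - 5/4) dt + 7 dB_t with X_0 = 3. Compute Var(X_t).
Var(X_t) = 245/8 - 245*exp(-8*t/5)/8

The variance V(t) = Var(X_t) satisfies V'(t) = 2 a V(t) + c^2 with V(0) = 0 (drift coefficient is linear in X, diffusion is constant). With a = -4/5, c = 7, the solution is
  V(t) = (c^2 / (2 a)) * (exp(2 a t) - 1)
       = (7^2 / (2*(-4/5))) * (exp((-8/5) t) - 1)
       = 245/8 - 245*exp(-8*t/5)/8.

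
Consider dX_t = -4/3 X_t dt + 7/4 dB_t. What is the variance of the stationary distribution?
lim Var(X_t) = 147/128

The OU SDE dX = -theta X dt + sigma dB admits the integrating factor exp(theta t): d(exp(theta t) X_t) = sigma exp(theta t) dB_t. Integrating from 0 to t gives X_t = x_0 * exp(-theta t) + sigma * int_0^t exp(-theta (t-s)) dB_s for any initial x_0. The Itô integral has variance (by the Itô isometry) sigma^2 * int_0^t exp(-2 theta (t - s)) ds = sigma^2 * (1 - exp(-2 theta t)) / (2 theta), independent of x_0.
With theta = 4/3, sigma = 7/4:
  Var(X_t) = (7/4)^2 * (1 - exp(-2*4/3 t)) / (2 * 4/3) = 147/128 - 147*exp(-8*t/3)/128.
As t -> infinity, exp(-2*4/3 t) -> 0, so the stationary variance is sigma^2 / (2 theta) = 147/128.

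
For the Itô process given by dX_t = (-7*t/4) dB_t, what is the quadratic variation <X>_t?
<X>_t = 49*t^3/48

For an Itô process dX_t = a(t) dt + b(t) dB_t, the quadratic variation is <X>_t = int_0^t b(s)^2 ds (the drift term does not contribute). Here b(s) = -7*s/4, so
  b(s)^2 = 49*s^2/16.
Integrating from 0 to t:
  <X>_t = int_0^t (49*s^2/16) ds = 49*t^3/48.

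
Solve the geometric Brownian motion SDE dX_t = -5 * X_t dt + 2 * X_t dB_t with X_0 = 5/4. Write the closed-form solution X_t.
X_t = 5/4 * exp((-7) * t + (2) * B_t)

For GBM dX = mu X dt + sigma X dB with X_0 = x_0, apply Itô to Y = log X: dY = (mu - sigma^2/2) dt + sigma dB, so Y_t = log(x_0) + (mu - sigma^2/2) t + sigma B_t and hence X_t = x_0 * exp((mu - sigma^2/2) t + sigma B_t).
With mu = -5, sigma = 2, x_0 = 5/4, this gives:
  X_t = 5/4 * exp((-7) * t + (2) * B_t).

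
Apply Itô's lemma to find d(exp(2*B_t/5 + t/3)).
d(exp(2*B_t/5 + t/3)) = (31*exp(2*B_t/5 + t/3)/75) dt + (2*exp(2*B_t/5 + t/3)/5) dB_t

Itô's formula for f(t, x): d f(t, B_t) = (f_t + (1/2) f_xx) dt + f_x dB_t. Compute partials of f(t, x) = exp(t/3 + 2*x/5):
  f_t(t,x)  = exp(t/3 + 2*x/5)/3
  f_x(t,x)  = 2*exp(t/3 + 2*x/5)/5
  f_xx(t,x) = 4*exp(t/3 + 2*x/5)/25
Assemble drift = f_t + (1/2) f_xx = 31*exp(t/3 + 2*x/5)/75 and diffusion = f_x = 2*exp(t/3 + 2*x/5)/5. Substituting x = B_t:
  d(exp(2*B_t/5 + t/3)) = (31*exp(2*B_t/5 + t/3)/75) dt + (2*exp(2*B_t/5 + t/3)/5) dB_t.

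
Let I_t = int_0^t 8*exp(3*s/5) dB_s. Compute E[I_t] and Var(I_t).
E[I_t] = 0; Var(I_t) = 160*exp(6*t/5)/3 - 160/3

The Itô integral of a deterministic integrand f(s) has mean 0 because each increment f(s) * (B_{s+ds} - B_s) has mean 0. By the Itô isometry:
  Var( int_0^t f(s) dB_s ) = E[ (int_0^t f(s) dB_s)^2 ] = int_0^t f(s)^2 ds.
Here f(s) = 8*exp(3*s/5), so f(s)^2 = 64*exp(6*s/5). Integrate:
  int_0^t (64*exp(6*s/5)) ds = 160*exp(6*t/5)/3 - 160/3.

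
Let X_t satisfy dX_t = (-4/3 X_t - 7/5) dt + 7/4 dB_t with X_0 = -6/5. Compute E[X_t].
E[X_t] = -21/20 - 3*exp(-4*t/3)/20

Taking expectations and using E[dB_t] = 0, the mean m(t) = E[X_t] satisfies the ODE m'(t) = a m(t) + b with m(0) = x_0. With a = -4/3, b = -7/5, x_0 = -6/5, the solution is
  m(t) = x_0 * exp(a t) + (b/a) * (exp(a t) - 1)
       = (-6/5) * exp((-4/3) t) + ((-7/5)/(-4/3)) * (exp((-4/3) t) - 1)
       = -21/20 - 3*exp(-4*t/3)/20.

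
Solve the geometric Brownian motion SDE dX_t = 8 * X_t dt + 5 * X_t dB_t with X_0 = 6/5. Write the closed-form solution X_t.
X_t = 6/5 * exp((-9/2) * t + (5) * B_t)

For GBM dX = mu X dt + sigma X dB with X_0 = x_0, apply Itô to Y = log X: dY = (mu - sigma^2/2) dt + sigma dB, so Y_t = log(x_0) + (mu - sigma^2/2) t + sigma B_t and hence X_t = x_0 * exp((mu - sigma^2/2) t + sigma B_t).
With mu = 8, sigma = 5, x_0 = 6/5, this gives:
  X_t = 6/5 * exp((-9/2) * t + (5) * B_t).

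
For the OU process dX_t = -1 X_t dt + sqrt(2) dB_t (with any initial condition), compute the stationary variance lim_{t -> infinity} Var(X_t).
lim Var(X_t) = 1

The OU SDE dX = -theta X dt + sigma dB admits the integrating factor exp(theta t): d(exp(theta t) X_t) = sigma exp(theta t) dB_t. Integrating from 0 to t gives X_t = x_0 * exp(-theta t) + sigma * int_0^t exp(-theta (t-s)) dB_s for any initial x_0. The Itô integral has variance (by the Itô isometry) sigma^2 * int_0^t exp(-2 theta (t - s)) ds = sigma^2 * (1 - exp(-2 theta t)) / (2 theta), independent of x_0.
With theta = 1, sigma = sqrt(2):
  Var(X_t) = (sqrt(2))^2 * (1 - exp(-2*1 t)) / (2 * 1) = 1 - exp(-2*t).
As t -> infinity, exp(-2*1 t) -> 0, so the stationary variance is sigma^2 / (2 theta) = 1.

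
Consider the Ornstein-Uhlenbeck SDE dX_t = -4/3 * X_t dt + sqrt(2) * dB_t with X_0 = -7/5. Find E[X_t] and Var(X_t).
E[X_t] = -7*exp(-4*t/3)/5; Var(X_t) = 3/4 - 3*exp(-8*t/3)/4

The OU SDE dX = -theta X dt + sigma dB admits the integrating factor exp(theta t): d(exp(theta t) X_t) = sigma exp(theta t) dB_t. Integrating from 0 to t:
  X_t = x_0 * exp(-theta t) + sigma * int_0^t exp(-theta (t-s)) dB_s.
The Itô integral has mean 0 and (by the Itô isometry) variance sigma^2 * int_0^t exp(-2 theta (t - s)) ds = sigma^2 * (1 - exp(-2 theta t)) / (2 theta).
With theta = 4/3, sigma = sqrt(2), x_0 = -7/5:
  E[X_t] = -7/5 * exp(-4/3 t) = -7*exp(-4*t/3)/5
  Var(X_t) = (sqrt(2))^2 * (1 - exp(-2*4/3 t)) / (2 * 4/3) = 3/4 - 3*exp(-8*t/3)/4.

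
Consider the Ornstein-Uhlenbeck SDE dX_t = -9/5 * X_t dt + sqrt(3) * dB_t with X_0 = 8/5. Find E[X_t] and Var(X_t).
E[X_t] = 8*exp(-9*t/5)/5; Var(X_t) = 5/6 - 5*exp(-18*t/5)/6

The OU SDE dX = -theta X dt + sigma dB admits the integrating factor exp(theta t): d(exp(theta t) X_t) = sigma exp(theta t) dB_t. Integrating from 0 to t:
  X_t = x_0 * exp(-theta t) + sigma * int_0^t exp(-theta (t-s)) dB_s.
The Itô integral has mean 0 and (by the Itô isometry) variance sigma^2 * int_0^t exp(-2 theta (t - s)) ds = sigma^2 * (1 - exp(-2 theta t)) / (2 theta).
With theta = 9/5, sigma = sqrt(3), x_0 = 8/5:
  E[X_t] = 8/5 * exp(-9/5 t) = 8*exp(-9*t/5)/5
  Var(X_t) = (sqrt(3))^2 * (1 - exp(-2*9/5 t)) / (2 * 9/5) = 5/6 - 5*exp(-18*t/5)/6.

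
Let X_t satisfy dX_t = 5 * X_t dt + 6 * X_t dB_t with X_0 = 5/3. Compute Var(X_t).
Var(X_t) = 25*(exp(36*t) - 1)*exp(10*t)/9

For GBM dX = mu X dt + sigma X dB with X_0 = x_0, apply Itô to Y = log X: dY = (mu - sigma^2/2) dt + sigma dB, so Y_t = log(x_0) + (mu - sigma^2/2) t + sigma B_t and hence X_t = x_0 * exp((mu - sigma^2/2) t + sigma B_t).
With mu = 5, sigma = 6, x_0 = 5/3, this gives:
  X_t = 5/3 * exp((-13) * t + (6) * B_t).
Since sigma*B_t ~ Normal(0, sigma^2 t), E[exp(sigma*B_t)] = exp(sigma^2 t / 2); so E[X_t] = x_0 * exp((mu - sigma^2/2) t) * exp(sigma^2 t / 2) = x_0 * exp(mu t) = 5*exp(5*t)/3.
Var(X_t) = E[X_t^2] - (E[X_t])^2 = x_0^2 * exp(2 mu t) * (exp(sigma^2 t) - 1) = 25*(exp(36*t) - 1)*exp(10*t)/9.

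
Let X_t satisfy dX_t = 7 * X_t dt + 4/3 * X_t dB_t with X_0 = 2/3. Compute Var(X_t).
Var(X_t) = 4*(exp(16*t/9) - 1)*exp(14*t)/9

For GBM dX = mu X dt + sigma X dB with X_0 = x_0, apply Itô to Y = log X: dY = (mu - sigma^2/2) dt + sigma dB, so Y_t = log(x_0) + (mu - sigma^2/2) t + sigma B_t and hence X_t = x_0 * exp((mu - sigma^2/2) t + sigma B_t).
With mu = 7, sigma = 4/3, x_0 = 2/3, this gives:
  X_t = 2/3 * exp((55/9) * t + (4/3) * B_t).
Since sigma*B_t ~ Normal(0, sigma^2 t), E[exp(sigma*B_t)] = exp(sigma^2 t / 2); so E[X_t] = x_0 * exp((mu - sigma^2/2) t) * exp(sigma^2 t / 2) = x_0 * exp(mu t) = 2*exp(7*t)/3.
Var(X_t) = E[X_t^2] - (E[X_t])^2 = x_0^2 * exp(2 mu t) * (exp(sigma^2 t) - 1) = 4*(exp(16*t/9) - 1)*exp(14*t)/9.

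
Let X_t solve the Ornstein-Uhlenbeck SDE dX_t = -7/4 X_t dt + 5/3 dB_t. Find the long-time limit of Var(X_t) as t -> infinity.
lim Var(X_t) = 50/63

The OU SDE dX = -theta X dt + sigma dB admits the integrating factor exp(theta t): d(exp(theta t) X_t) = sigma exp(theta t) dB_t. Integrating from 0 to t gives X_t = x_0 * exp(-theta t) + sigma * int_0^t exp(-theta (t-s)) dB_s for any initial x_0. The Itô integral has variance (by the Itô isometry) sigma^2 * int_0^t exp(-2 theta (t - s)) ds = sigma^2 * (1 - exp(-2 theta t)) / (2 theta), independent of x_0.
With theta = 7/4, sigma = 5/3:
  Var(X_t) = (5/3)^2 * (1 - exp(-2*7/4 t)) / (2 * 7/4) = 50/63 - 50*exp(-7*t/2)/63.
As t -> infinity, exp(-2*7/4 t) -> 0, so the stationary variance is sigma^2 / (2 theta) = 50/63.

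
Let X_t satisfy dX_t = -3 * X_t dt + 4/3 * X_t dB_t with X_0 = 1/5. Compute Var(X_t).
Var(X_t) = (exp(16*t/9) - 1)*exp(-6*t)/25

For GBM dX = mu X dt + sigma X dB with X_0 = x_0, apply Itô to Y = log X: dY = (mu - sigma^2/2) dt + sigma dB, so Y_t = log(x_0) + (mu - sigma^2/2) t + sigma B_t and hence X_t = x_0 * exp((mu - sigma^2/2) t + sigma B_t).
With mu = -3, sigma = 4/3, x_0 = 1/5, this gives:
  X_t = 1/5 * exp((-35/9) * t + (4/3) * B_t).
Since sigma*B_t ~ Normal(0, sigma^2 t), E[exp(sigma*B_t)] = exp(sigma^2 t / 2); so E[X_t] = x_0 * exp((mu - sigma^2/2) t) * exp(sigma^2 t / 2) = x_0 * exp(mu t) = exp(-3*t)/5.
Var(X_t) = E[X_t^2] - (E[X_t])^2 = x_0^2 * exp(2 mu t) * (exp(sigma^2 t) - 1) = (exp(16*t/9) - 1)*exp(-6*t)/25.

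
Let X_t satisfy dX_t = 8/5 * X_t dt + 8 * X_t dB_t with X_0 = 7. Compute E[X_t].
E[X_t] = 7*exp(8*t/5)

For GBM dX = mu X dt + sigma X dB with X_0 = x_0, apply Itô to Y = log X: dY = (mu - sigma^2/2) dt + sigma dB, so Y_t = log(x_0) + (mu - sigma^2/2) t + sigma B_t and hence X_t = x_0 * exp((mu - sigma^2/2) t + sigma B_t).
With mu = 8/5, sigma = 8, x_0 = 7, this gives:
  X_t = 7 * exp((-152/5) * t + (8) * B_t).
Since sigma*B_t ~ Normal(0, sigma^2 t), E[exp(sigma*B_t)] = exp(sigma^2 t / 2); so E[X_t] = x_0 * exp((mu - sigma^2/2) t) * exp(sigma^2 t / 2) = x_0 * exp(mu t) = 7*exp(8*t/5).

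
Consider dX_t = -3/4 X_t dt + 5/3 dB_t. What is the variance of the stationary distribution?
lim Var(X_t) = 50/27

The OU SDE dX = -theta X dt + sigma dB admits the integrating factor exp(theta t): d(exp(theta t) X_t) = sigma exp(theta t) dB_t. Integrating from 0 to t gives X_t = x_0 * exp(-theta t) + sigma * int_0^t exp(-theta (t-s)) dB_s for any initial x_0. The Itô integral has variance (by the Itô isometry) sigma^2 * int_0^t exp(-2 theta (t - s)) ds = sigma^2 * (1 - exp(-2 theta t)) / (2 theta), independent of x_0.
With theta = 3/4, sigma = 5/3:
  Var(X_t) = (5/3)^2 * (1 - exp(-2*3/4 t)) / (2 * 3/4) = 50/27 - 50*exp(-3*t/2)/27.
As t -> infinity, exp(-2*3/4 t) -> 0, so the stationary variance is sigma^2 / (2 theta) = 50/27.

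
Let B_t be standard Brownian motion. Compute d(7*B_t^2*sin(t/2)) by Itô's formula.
d(7*B_t^2*sin(t/2)) = (7*B_t^2*cos(t/2)/2 + 7*sin(t/2)) dt + (14*B_t*sin(t/2)) dB_t

Itô's formula for f(t, x): d f(t, B_t) = (f_t + (1/2) f_xx) dt + f_x dB_t. Compute partials of f(t, x) = 7*x^2*sin(t/2):
  f_t(t,x)  = 7*x^2*cos(t/2)/2
  f_x(t,x)  = 14*x*sin(t/2)
  f_xx(t,x) = 14*sin(t/2)
Assemble drift = f_t + (1/2) f_xx = 7*x^2*cos(t/2)/2 + 7*sin(t/2) and diffusion = f_x = 14*x*sin(t/2). Substituting x = B_t:
  d(7*B_t^2*sin(t/2)) = (7*B_t^2*cos(t/2)/2 + 7*sin(t/2)) dt + (14*B_t*sin(t/2)) dB_t.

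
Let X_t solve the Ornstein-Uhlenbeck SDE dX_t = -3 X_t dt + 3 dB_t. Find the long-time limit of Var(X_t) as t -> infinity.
lim Var(X_t) = 3/2

The OU SDE dX = -theta X dt + sigma dB admits the integrating factor exp(theta t): d(exp(theta t) X_t) = sigma exp(theta t) dB_t. Integrating from 0 to t gives X_t = x_0 * exp(-theta t) + sigma * int_0^t exp(-theta (t-s)) dB_s for any initial x_0. The Itô integral has variance (by the Itô isometry) sigma^2 * int_0^t exp(-2 theta (t - s)) ds = sigma^2 * (1 - exp(-2 theta t)) / (2 theta), independent of x_0.
With theta = 3, sigma = 3:
  Var(X_t) = (3)^2 * (1 - exp(-2*3 t)) / (2 * 3) = 3/2 - 3*exp(-6*t)/2.
As t -> infinity, exp(-2*3 t) -> 0, so the stationary variance is sigma^2 / (2 theta) = 3/2.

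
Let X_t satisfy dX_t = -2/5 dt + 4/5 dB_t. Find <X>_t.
<X>_t = 16*t/25

For an Itô process dX_t = a(t) dt + b(t) dB_t, the quadratic variation is <X>_t = int_0^t b(s)^2 ds (the drift term does not contribute). Here b(s) = 4/5, so
  b(s)^2 = 16/25.
Integrating from 0 to t:
  <X>_t = int_0^t (16/25) ds = 16*t/25.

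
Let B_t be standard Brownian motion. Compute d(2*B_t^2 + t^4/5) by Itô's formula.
d(2*B_t^2 + t^4/5) = (4*t^3/5 + 2) dt + (4*B_t) dB_t

Itô's formula for f(t, x): d f(t, B_t) = (f_t + (1/2) f_xx) dt + f_x dB_t. Compute partials of f(t, x) = t^4/5 + 2*x^2:
  f_t(t,x)  = 4*t^3/5
  f_x(t,x)  = 4*x
  f_xx(t,x) = 4
Assemble drift = f_t + (1/2) f_xx = 4*t^3/5 + 2 and diffusion = f_x = 4*x. Substituting x = B_t:
  d(2*B_t^2 + t^4/5) = (4*t^3/5 + 2) dt + (4*B_t) dB_t.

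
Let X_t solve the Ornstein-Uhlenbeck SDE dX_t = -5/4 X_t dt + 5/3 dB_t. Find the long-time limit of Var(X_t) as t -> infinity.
lim Var(X_t) = 10/9

The OU SDE dX = -theta X dt + sigma dB admits the integrating factor exp(theta t): d(exp(theta t) X_t) = sigma exp(theta t) dB_t. Integrating from 0 to t gives X_t = x_0 * exp(-theta t) + sigma * int_0^t exp(-theta (t-s)) dB_s for any initial x_0. The Itô integral has variance (by the Itô isometry) sigma^2 * int_0^t exp(-2 theta (t - s)) ds = sigma^2 * (1 - exp(-2 theta t)) / (2 theta), independent of x_0.
With theta = 5/4, sigma = 5/3:
  Var(X_t) = (5/3)^2 * (1 - exp(-2*5/4 t)) / (2 * 5/4) = 10/9 - 10*exp(-5*t/2)/9.
As t -> infinity, exp(-2*5/4 t) -> 0, so the stationary variance is sigma^2 / (2 theta) = 10/9.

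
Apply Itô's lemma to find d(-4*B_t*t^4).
d(-4*B_t*t^4) = (-16*B_t*t^3) dt + (-4*t^4) dB_t

Itô's formula for f(t, x): d f(t, B_t) = (f_t + (1/2) f_xx) dt + f_x dB_t. Compute partials of f(t, x) = -4*t^4*x:
  f_t(t,x)  = -16*t^3*x
  f_x(t,x)  = -4*t^4
  f_xx(t,x) = 0
Assemble drift = f_t + (1/2) f_xx = -16*t^3*x and diffusion = f_x = -4*t^4. Substituting x = B_t:
  d(-4*B_t*t^4) = (-16*B_t*t^3) dt + (-4*t^4) dB_t.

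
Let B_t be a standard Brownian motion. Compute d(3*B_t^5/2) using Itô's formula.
d(3*B_t^5/2) = (15*B_t^3) dt + (15*B_t^4/2) dB_t

Itô's formula for f(B_t) gives d f(B_t) = f'(B_t) dB_t + (1/2) f''(B_t) dt. Compute derivatives of f(x) = 3*x^5/2:
  f'(x)  = 15*x^4/2
  f''(x) = 30*x^3
Substitute x = B_t and multiply the f'' term by 1/2:
  drift     = (1/2) * (30*x^3) evaluated at B_t = 15*B_t^3
  diffusion = (15*x^4/2) evaluated at B_t = 15*B_t^4/2
Therefore d(3*B_t^5/2) = (15*B_t^3) dt + (15*B_t^4/2) dB_t.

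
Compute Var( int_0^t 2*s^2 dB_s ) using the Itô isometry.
Var = 4*t^5/5

The Itô integral of a deterministic integrand f(s) has mean 0 because each increment f(s) * (B_{s+ds} - B_s) has mean 0. By the Itô isometry:
  Var( int_0^t f(s) dB_s ) = E[ (int_0^t f(s) dB_s)^2 ] = int_0^t f(s)^2 ds.
Here f(s) = 2*s^2, so f(s)^2 = 4*s^4. Integrate:
  int_0^t (4*s^4) ds = 4*t^5/5.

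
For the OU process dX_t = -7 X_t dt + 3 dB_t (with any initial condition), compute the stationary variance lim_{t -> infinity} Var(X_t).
lim Var(X_t) = 9/14

The OU SDE dX = -theta X dt + sigma dB admits the integrating factor exp(theta t): d(exp(theta t) X_t) = sigma exp(theta t) dB_t. Integrating from 0 to t gives X_t = x_0 * exp(-theta t) + sigma * int_0^t exp(-theta (t-s)) dB_s for any initial x_0. The Itô integral has variance (by the Itô isometry) sigma^2 * int_0^t exp(-2 theta (t - s)) ds = sigma^2 * (1 - exp(-2 theta t)) / (2 theta), independent of x_0.
With theta = 7, sigma = 3:
  Var(X_t) = (3)^2 * (1 - exp(-2*7 t)) / (2 * 7) = 9/14 - 9*exp(-14*t)/14.
As t -> infinity, exp(-2*7 t) -> 0, so the stationary variance is sigma^2 / (2 theta) = 9/14.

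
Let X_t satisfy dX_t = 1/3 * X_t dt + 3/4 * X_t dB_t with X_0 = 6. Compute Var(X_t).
Var(X_t) = 36*(exp(9*t/16) - 1)*exp(2*t/3)

For GBM dX = mu X dt + sigma X dB with X_0 = x_0, apply Itô to Y = log X: dY = (mu - sigma^2/2) dt + sigma dB, so Y_t = log(x_0) + (mu - sigma^2/2) t + sigma B_t and hence X_t = x_0 * exp((mu - sigma^2/2) t + sigma B_t).
With mu = 1/3, sigma = 3/4, x_0 = 6, this gives:
  X_t = 6 * exp((5/96) * t + (3/4) * B_t).
Since sigma*B_t ~ Normal(0, sigma^2 t), E[exp(sigma*B_t)] = exp(sigma^2 t / 2); so E[X_t] = x_0 * exp((mu - sigma^2/2) t) * exp(sigma^2 t / 2) = x_0 * exp(mu t) = 6*exp(t/3).
Var(X_t) = E[X_t^2] - (E[X_t])^2 = x_0^2 * exp(2 mu t) * (exp(sigma^2 t) - 1) = 36*(exp(9*t/16) - 1)*exp(2*t/3).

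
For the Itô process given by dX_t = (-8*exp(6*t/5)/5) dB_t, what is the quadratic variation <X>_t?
<X>_t = 16*exp(12*t/5)/15 - 16/15

For an Itô process dX_t = a(t) dt + b(t) dB_t, the quadratic variation is <X>_t = int_0^t b(s)^2 ds (the drift term does not contribute). Here b(s) = -8*exp(6*s/5)/5, so
  b(s)^2 = 64*exp(12*s/5)/25.
Integrating from 0 to t:
  <X>_t = int_0^t (64*exp(12*s/5)/25) ds = 16*exp(12*t/5)/15 - 16/15.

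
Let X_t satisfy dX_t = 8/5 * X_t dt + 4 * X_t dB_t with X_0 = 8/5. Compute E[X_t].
E[X_t] = 8*exp(8*t/5)/5

For GBM dX = mu X dt + sigma X dB with X_0 = x_0, apply Itô to Y = log X: dY = (mu - sigma^2/2) dt + sigma dB, so Y_t = log(x_0) + (mu - sigma^2/2) t + sigma B_t and hence X_t = x_0 * exp((mu - sigma^2/2) t + sigma B_t).
With mu = 8/5, sigma = 4, x_0 = 8/5, this gives:
  X_t = 8/5 * exp((-32/5) * t + (4) * B_t).
Since sigma*B_t ~ Normal(0, sigma^2 t), E[exp(sigma*B_t)] = exp(sigma^2 t / 2); so E[X_t] = x_0 * exp((mu - sigma^2/2) t) * exp(sigma^2 t / 2) = x_0 * exp(mu t) = 8*exp(8*t/5)/5.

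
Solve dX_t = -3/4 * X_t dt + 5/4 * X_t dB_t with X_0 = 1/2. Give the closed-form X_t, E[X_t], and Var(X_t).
X_t = 1/2 * exp((-49/32) t + (5/4) B_t); E[X_t] = exp(-3*t/4)/2; Var(X_t) = (exp(25*t/16) - 1)*exp(-3*t/2)/4

For GBM dX = mu X dt + sigma X dB with X_0 = x_0, apply Itô to Y = log X: dY = (mu - sigma^2/2) dt + sigma dB, so Y_t = log(x_0) + (mu - sigma^2/2) t + sigma B_t and hence X_t = x_0 * exp((mu - sigma^2/2) t + sigma B_t).
With mu = -3/4, sigma = 5/4, x_0 = 1/2, this gives:
  X_t = 1/2 * exp((-49/32) * t + (5/4) * B_t).
Since sigma*B_t ~ Normal(0, sigma^2 t), E[exp(sigma*B_t)] = exp(sigma^2 t / 2); so E[X_t] = x_0 * exp((mu - sigma^2/2) t) * exp(sigma^2 t / 2) = x_0 * exp(mu t) = exp(-3*t/4)/2.
Var(X_t) = E[X_t^2] - (E[X_t])^2 = x_0^2 * exp(2 mu t) * (exp(sigma^2 t) - 1) = (exp(25*t/16) - 1)*exp(-3*t/2)/4.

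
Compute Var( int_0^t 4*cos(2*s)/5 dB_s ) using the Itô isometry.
Var = 8*t/25 + 2*sin(4*t)/25

The Itô integral of a deterministic integrand f(s) has mean 0 because each increment f(s) * (B_{s+ds} - B_s) has mean 0. By the Itô isometry:
  Var( int_0^t f(s) dB_s ) = E[ (int_0^t f(s) dB_s)^2 ] = int_0^t f(s)^2 ds.
Here f(s) = 4*cos(2*s)/5, so f(s)^2 = 16*cos(2*s)^2/25. Integrate:
  int_0^t (16*cos(2*s)^2/25) ds = 8*t/25 + 2*sin(4*t)/25.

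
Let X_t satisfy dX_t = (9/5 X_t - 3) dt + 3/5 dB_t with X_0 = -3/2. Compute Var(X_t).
Var(X_t) = exp(18*t/5)/10 - 1/10

The variance V(t) = Var(X_t) satisfies V'(t) = 2 a V(t) + c^2 with V(0) = 0 (drift coefficient is linear in X, diffusion is constant). With a = 9/5, c = 3/5, the solution is
  V(t) = (c^2 / (2 a)) * (exp(2 a t) - 1)
       = ((3/5)^2 / (2*(9/5))) * (exp((18/5) t) - 1)
       = exp(18*t/5)/10 - 1/10.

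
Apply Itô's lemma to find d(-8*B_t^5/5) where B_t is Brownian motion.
d(-8*B_t^5/5) = (-16*B_t^3) dt + (-8*B_t^4) dB_t

Itô's formula for f(B_t) gives d f(B_t) = f'(B_t) dB_t + (1/2) f''(B_t) dt. Compute derivatives of f(x) = -8*x^5/5:
  f'(x)  = -8*x^4
  f''(x) = -32*x^3
Substitute x = B_t and multiply the f'' term by 1/2:
  drift     = (1/2) * (-32*x^3) evaluated at B_t = -16*B_t^3
  diffusion = (-8*x^4) evaluated at B_t = -8*B_t^4
Therefore d(-8*B_t^5/5) = (-16*B_t^3) dt + (-8*B_t^4) dB_t.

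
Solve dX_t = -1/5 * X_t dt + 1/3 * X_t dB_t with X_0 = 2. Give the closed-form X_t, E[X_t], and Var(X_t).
X_t = 2 * exp((-23/90) t + (1/3) B_t); E[X_t] = 2*exp(-t/5); Var(X_t) = (4*exp(t/9) - 4)*exp(-2*t/5)

For GBM dX = mu X dt + sigma X dB with X_0 = x_0, apply Itô to Y = log X: dY = (mu - sigma^2/2) dt + sigma dB, so Y_t = log(x_0) + (mu - sigma^2/2) t + sigma B_t and hence X_t = x_0 * exp((mu - sigma^2/2) t + sigma B_t).
With mu = -1/5, sigma = 1/3, x_0 = 2, this gives:
  X_t = 2 * exp((-23/90) * t + (1/3) * B_t).
Since sigma*B_t ~ Normal(0, sigma^2 t), E[exp(sigma*B_t)] = exp(sigma^2 t / 2); so E[X_t] = x_0 * exp((mu - sigma^2/2) t) * exp(sigma^2 t / 2) = x_0 * exp(mu t) = 2*exp(-t/5).
Var(X_t) = E[X_t^2] - (E[X_t])^2 = x_0^2 * exp(2 mu t) * (exp(sigma^2 t) - 1) = (4*exp(t/9) - 4)*exp(-2*t/5).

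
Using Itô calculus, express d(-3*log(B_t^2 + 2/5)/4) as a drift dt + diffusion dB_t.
d(-3*log(B_t^2 + 2/5)/4) = (15*(5*B_t^2 - 2)/(4*(5*B_t^2 + 2)^2)) dt + (-15*B_t/(10*B_t^2 + 4)) dB_t

Itô's formula for f(B_t) gives d f(B_t) = f'(B_t) dB_t + (1/2) f''(B_t) dt. Compute derivatives of f(x) = -3*log(x^2 + 2/5)/4:
  f'(x)  = -15*x/(10*x^2 + 4)
  f''(x) = 15*(5*x^2 - 2)/(2*(5*x^2 + 2)^2)
Substitute x = B_t and multiply the f'' term by 1/2:
  drift     = (1/2) * (15*(5*x^2 - 2)/(2*(5*x^2 + 2)^2)) evaluated at B_t = 15*(5*B_t^2 - 2)/(4*(5*B_t^2 + 2)^2)
  diffusion = (-15*x/(10*x^2 + 4)) evaluated at B_t = -15*B_t/(10*B_t^2 + 4)
Therefore d(-3*log(B_t^2 + 2/5)/4) = (15*(5*B_t^2 - 2)/(4*(5*B_t^2 + 2)^2)) dt + (-15*B_t/(10*B_t^2 + 4)) dB_t.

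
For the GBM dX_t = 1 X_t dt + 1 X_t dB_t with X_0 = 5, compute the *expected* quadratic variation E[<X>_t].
E[<X>_t] = 25*exp(3*t)/3 - 25/3

<X>_t = int_0^t (1 * X_s)^2 ds. Taking expectation inside the integral: E[<X>_t] = 1^2 * int_0^t E[X_s^2] ds. For GBM, E[X_s^2] = x_0^2 * exp((2 mu + sigma^2) s). Integrating:
  E[<X>_t] = 1^2 * 5^2 * (exp((2*1 + 1^2) t) - 1) / (2*1 + 1^2)
           = 1^2 * 5^2 * (exp(3 t) - 1) / 3 = 25*exp(3*t)/3 - 25/3.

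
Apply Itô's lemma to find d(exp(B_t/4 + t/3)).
d(exp(B_t/4 + t/3)) = (35*exp(B_t/4 + t/3)/96) dt + (exp(B_t/4 + t/3)/4) dB_t

Itô's formula for f(t, x): d f(t, B_t) = (f_t + (1/2) f_xx) dt + f_x dB_t. Compute partials of f(t, x) = exp(t/3 + x/4):
  f_t(t,x)  = exp(t/3 + x/4)/3
  f_x(t,x)  = exp(t/3 + x/4)/4
  f_xx(t,x) = exp(t/3 + x/4)/16
Assemble drift = f_t + (1/2) f_xx = 35*exp(t/3 + x/4)/96 and diffusion = f_x = exp(t/3 + x/4)/4. Substituting x = B_t:
  d(exp(B_t/4 + t/3)) = (35*exp(B_t/4 + t/3)/96) dt + (exp(B_t/4 + t/3)/4) dB_t.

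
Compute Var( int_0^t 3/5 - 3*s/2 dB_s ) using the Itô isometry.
Var = 3*t*(25*t^2 - 30*t + 12)/100

The Itô integral of a deterministic integrand f(s) has mean 0 because each increment f(s) * (B_{s+ds} - B_s) has mean 0. By the Itô isometry:
  Var( int_0^t f(s) dB_s ) = E[ (int_0^t f(s) dB_s)^2 ] = int_0^t f(s)^2 ds.
Here f(s) = 3/5 - 3*s/2, so f(s)^2 = 9*(5*s - 2)^2/100. Integrate:
  int_0^t (9*(5*s - 2)^2/100) ds = 3*t*(25*t^2 - 30*t + 12)/100.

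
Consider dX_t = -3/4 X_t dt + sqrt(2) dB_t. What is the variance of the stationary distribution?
lim Var(X_t) = 4/3

The OU SDE dX = -theta X dt + sigma dB admits the integrating factor exp(theta t): d(exp(theta t) X_t) = sigma exp(theta t) dB_t. Integrating from 0 to t gives X_t = x_0 * exp(-theta t) + sigma * int_0^t exp(-theta (t-s)) dB_s for any initial x_0. The Itô integral has variance (by the Itô isometry) sigma^2 * int_0^t exp(-2 theta (t - s)) ds = sigma^2 * (1 - exp(-2 theta t)) / (2 theta), independent of x_0.
With theta = 3/4, sigma = sqrt(2):
  Var(X_t) = (sqrt(2))^2 * (1 - exp(-2*3/4 t)) / (2 * 3/4) = 4/3 - 4*exp(-3*t/2)/3.
As t -> infinity, exp(-2*3/4 t) -> 0, so the stationary variance is sigma^2 / (2 theta) = 4/3.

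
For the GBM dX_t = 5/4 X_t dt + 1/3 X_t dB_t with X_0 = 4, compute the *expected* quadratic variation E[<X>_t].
E[<X>_t] = 32*exp(47*t/18)/47 - 32/47

<X>_t = int_0^t ((1/3) * X_s)^2 ds. Taking expectation inside the integral: E[<X>_t] = (1/3)^2 * int_0^t E[X_s^2] ds. For GBM, E[X_s^2] = x_0^2 * exp((2 mu + sigma^2) s). Integrating:
  E[<X>_t] = (1/3)^2 * 4^2 * (exp((2*(5/4) + (1/3)^2) t) - 1) / (2*(5/4) + (1/3)^2)
           = (1/3)^2 * 4^2 * (exp((47/18) t) - 1) / (47/18) = 32*exp(47*t/18)/47 - 32/47.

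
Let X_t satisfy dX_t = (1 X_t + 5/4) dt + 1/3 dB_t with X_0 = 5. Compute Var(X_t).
Var(X_t) = exp(2*t)/18 - 1/18

The variance V(t) = Var(X_t) satisfies V'(t) = 2 a V(t) + c^2 with V(0) = 0 (drift coefficient is linear in X, diffusion is constant). With a = 1, c = 1/3, the solution is
  V(t) = (c^2 / (2 a)) * (exp(2 a t) - 1)
       = ((1/3)^2 / (2*1)) * (exp(2 t) - 1)
       = exp(2*t)/18 - 1/18.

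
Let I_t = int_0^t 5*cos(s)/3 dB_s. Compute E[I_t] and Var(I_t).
E[I_t] = 0; Var(I_t) = 25*t/18 + 25*sin(2*t)/36

The Itô integral of a deterministic integrand f(s) has mean 0 because each increment f(s) * (B_{s+ds} - B_s) has mean 0. By the Itô isometry:
  Var( int_0^t f(s) dB_s ) = E[ (int_0^t f(s) dB_s)^2 ] = int_0^t f(s)^2 ds.
Here f(s) = 5*cos(s)/3, so f(s)^2 = 25*cos(s)^2/9. Integrate:
  int_0^t (25*cos(s)^2/9) ds = 25*t/18 + 25*sin(2*t)/36.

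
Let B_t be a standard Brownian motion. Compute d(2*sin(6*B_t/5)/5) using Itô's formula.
d(2*sin(6*B_t/5)/5) = (-36*sin(6*B_t/5)/125) dt + (12*cos(6*B_t/5)/25) dB_t

Itô's formula for f(B_t) gives d f(B_t) = f'(B_t) dB_t + (1/2) f''(B_t) dt. Compute derivatives of f(x) = 2*sin(6*x/5)/5:
  f'(x)  = 12*cos(6*x/5)/25
  f''(x) = -72*sin(6*x/5)/125
Substitute x = B_t and multiply the f'' term by 1/2:
  drift     = (1/2) * (-72*sin(6*x/5)/125) evaluated at B_t = -36*sin(6*B_t/5)/125
  diffusion = (12*cos(6*x/5)/25) evaluated at B_t = 12*cos(6*B_t/5)/25
Therefore d(2*sin(6*B_t/5)/5) = (-36*sin(6*B_t/5)/125) dt + (12*cos(6*B_t/5)/25) dB_t.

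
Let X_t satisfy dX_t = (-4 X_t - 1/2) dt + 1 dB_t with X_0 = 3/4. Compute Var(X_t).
Var(X_t) = 1/8 - exp(-8*t)/8

The variance V(t) = Var(X_t) satisfies V'(t) = 2 a V(t) + c^2 with V(0) = 0 (drift coefficient is linear in X, diffusion is constant). With a = -4, c = 1, the solution is
  V(t) = (c^2 / (2 a)) * (exp(2 a t) - 1)
       = (1^2 / (2*(-4))) * (exp((-8) t) - 1)
       = 1/8 - exp(-8*t)/8.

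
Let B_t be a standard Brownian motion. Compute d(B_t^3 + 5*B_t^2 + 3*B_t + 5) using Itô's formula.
d(B_t^3 + 5*B_t^2 + 3*B_t + 5) = (3*B_t + 5) dt + (3*B_t^2 + 10*B_t + 3) dB_t

Itô's formula for f(B_t) gives d f(B_t) = f'(B_t) dB_t + (1/2) f''(B_t) dt. Compute derivatives of f(x) = x^3 + 5*x^2 + 3*x + 5:
  f'(x)  = 3*x^2 + 10*x + 3
  f''(x) = 6*x + 10
Substitute x = B_t and multiply the f'' term by 1/2:
  drift     = (1/2) * (6*x + 10) evaluated at B_t = 3*B_t + 5
  diffusion = (3*x^2 + 10*x + 3) evaluated at B_t = 3*B_t^2 + 10*B_t + 3
Therefore d(B_t^3 + 5*B_t^2 + 3*B_t + 5) = (3*B_t + 5) dt + (3*B_t^2 + 10*B_t + 3) dB_t.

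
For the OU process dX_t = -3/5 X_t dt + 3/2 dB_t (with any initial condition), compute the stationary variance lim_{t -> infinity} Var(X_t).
lim Var(X_t) = 15/8

The OU SDE dX = -theta X dt + sigma dB admits the integrating factor exp(theta t): d(exp(theta t) X_t) = sigma exp(theta t) dB_t. Integrating from 0 to t gives X_t = x_0 * exp(-theta t) + sigma * int_0^t exp(-theta (t-s)) dB_s for any initial x_0. The Itô integral has variance (by the Itô isometry) sigma^2 * int_0^t exp(-2 theta (t - s)) ds = sigma^2 * (1 - exp(-2 theta t)) / (2 theta), independent of x_0.
With theta = 3/5, sigma = 3/2:
  Var(X_t) = (3/2)^2 * (1 - exp(-2*3/5 t)) / (2 * 3/5) = 15/8 - 15*exp(-6*t/5)/8.
As t -> infinity, exp(-2*3/5 t) -> 0, so the stationary variance is sigma^2 / (2 theta) = 15/8.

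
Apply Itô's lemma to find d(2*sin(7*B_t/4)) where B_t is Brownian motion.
d(2*sin(7*B_t/4)) = (-49*sin(7*B_t/4)/16) dt + (7*cos(7*B_t/4)/2) dB_t

Itô's formula for f(B_t) gives d f(B_t) = f'(B_t) dB_t + (1/2) f''(B_t) dt. Compute derivatives of f(x) = 2*sin(7*x/4):
  f'(x)  = 7*cos(7*x/4)/2
  f''(x) = -49*sin(7*x/4)/8
Substitute x = B_t and multiply the f'' term by 1/2:
  drift     = (1/2) * (-49*sin(7*x/4)/8) evaluated at B_t = -49*sin(7*B_t/4)/16
  diffusion = (7*cos(7*x/4)/2) evaluated at B_t = 7*cos(7*B_t/4)/2
Therefore d(2*sin(7*B_t/4)) = (-49*sin(7*B_t/4)/16) dt + (7*cos(7*B_t/4)/2) dB_t.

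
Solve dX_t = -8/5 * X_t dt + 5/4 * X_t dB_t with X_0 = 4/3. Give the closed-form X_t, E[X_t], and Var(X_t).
X_t = 4/3 * exp((-381/160) t + (5/4) B_t); E[X_t] = 4*exp(-8*t/5)/3; Var(X_t) = (16*exp(25*t/16) - 16)*exp(-16*t/5)/9

For GBM dX = mu X dt + sigma X dB with X_0 = x_0, apply Itô to Y = log X: dY = (mu - sigma^2/2) dt + sigma dB, so Y_t = log(x_0) + (mu - sigma^2/2) t + sigma B_t and hence X_t = x_0 * exp((mu - sigma^2/2) t + sigma B_t).
With mu = -8/5, sigma = 5/4, x_0 = 4/3, this gives:
  X_t = 4/3 * exp((-381/160) * t + (5/4) * B_t).
Since sigma*B_t ~ Normal(0, sigma^2 t), E[exp(sigma*B_t)] = exp(sigma^2 t / 2); so E[X_t] = x_0 * exp((mu - sigma^2/2) t) * exp(sigma^2 t / 2) = x_0 * exp(mu t) = 4*exp(-8*t/5)/3.
Var(X_t) = E[X_t^2] - (E[X_t])^2 = x_0^2 * exp(2 mu t) * (exp(sigma^2 t) - 1) = (16*exp(25*t/16) - 16)*exp(-16*t/5)/9.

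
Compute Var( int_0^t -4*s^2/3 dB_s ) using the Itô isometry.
Var = 16*t^5/45

The Itô integral of a deterministic integrand f(s) has mean 0 because each increment f(s) * (B_{s+ds} - B_s) has mean 0. By the Itô isometry:
  Var( int_0^t f(s) dB_s ) = E[ (int_0^t f(s) dB_s)^2 ] = int_0^t f(s)^2 ds.
Here f(s) = -4*s^2/3, so f(s)^2 = 16*s^4/9. Integrate:
  int_0^t (16*s^4/9) ds = 16*t^5/45.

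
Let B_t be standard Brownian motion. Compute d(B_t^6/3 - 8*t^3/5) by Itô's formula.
d(B_t^6/3 - 8*t^3/5) = (5*B_t^4 - 24*t^2/5) dt + (2*B_t^5) dB_t

Itô's formula for f(t, x): d f(t, B_t) = (f_t + (1/2) f_xx) dt + f_x dB_t. Compute partials of f(t, x) = -8*t^3/5 + x^6/3:
  f_t(t,x)  = -24*t^2/5
  f_x(t,x)  = 2*x^5
  f_xx(t,x) = 10*x^4
Assemble drift = f_t + (1/2) f_xx = -24*t^2/5 + 5*x^4 and diffusion = f_x = 2*x^5. Substituting x = B_t:
  d(B_t^6/3 - 8*t^3/5) = (5*B_t^4 - 24*t^2/5) dt + (2*B_t^5) dB_t.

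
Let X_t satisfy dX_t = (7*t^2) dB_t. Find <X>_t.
<X>_t = 49*t^5/5

For an Itô process dX_t = a(t) dt + b(t) dB_t, the quadratic variation is <X>_t = int_0^t b(s)^2 ds (the drift term does not contribute). Here b(s) = 7*s^2, so
  b(s)^2 = 49*s^4.
Integrating from 0 to t:
  <X>_t = int_0^t (49*s^4) ds = 49*t^5/5.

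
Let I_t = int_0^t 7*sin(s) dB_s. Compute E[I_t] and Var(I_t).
E[I_t] = 0; Var(I_t) = 49*t/2 - 49*sin(2*t)/4

The Itô integral of a deterministic integrand f(s) has mean 0 because each increment f(s) * (B_{s+ds} - B_s) has mean 0. By the Itô isometry:
  Var( int_0^t f(s) dB_s ) = E[ (int_0^t f(s) dB_s)^2 ] = int_0^t f(s)^2 ds.
Here f(s) = 7*sin(s), so f(s)^2 = 49*sin(s)^2. Integrate:
  int_0^t (49*sin(s)^2) ds = 49*t/2 - 49*sin(2*t)/4.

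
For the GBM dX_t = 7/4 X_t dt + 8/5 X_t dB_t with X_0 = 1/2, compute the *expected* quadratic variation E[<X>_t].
E[<X>_t] = 32*exp(303*t/50)/303 - 32/303

<X>_t = int_0^t ((8/5) * X_s)^2 ds. Taking expectation inside the integral: E[<X>_t] = (8/5)^2 * int_0^t E[X_s^2] ds. For GBM, E[X_s^2] = x_0^2 * exp((2 mu + sigma^2) s). Integrating:
  E[<X>_t] = (8/5)^2 * (1/2)^2 * (exp((2*(7/4) + (8/5)^2) t) - 1) / (2*(7/4) + (8/5)^2)
           = (8/5)^2 * (1/2)^2 * (exp((303/50) t) - 1) / (303/50) = 32*exp(303*t/50)/303 - 32/303.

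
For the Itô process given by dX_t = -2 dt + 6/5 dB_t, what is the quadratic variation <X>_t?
<X>_t = 36*t/25

For an Itô process dX_t = a(t) dt + b(t) dB_t, the quadratic variation is <X>_t = int_0^t b(s)^2 ds (the drift term does not contribute). Here b(s) = 6/5, so
  b(s)^2 = 36/25.
Integrating from 0 to t:
  <X>_t = int_0^t (36/25) ds = 36*t/25.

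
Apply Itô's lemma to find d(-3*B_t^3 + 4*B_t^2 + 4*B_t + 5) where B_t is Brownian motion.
d(-3*B_t^3 + 4*B_t^2 + 4*B_t + 5) = (4 - 9*B_t) dt + (-9*B_t^2 + 8*B_t + 4) dB_t

Itô's formula for f(B_t) gives d f(B_t) = f'(B_t) dB_t + (1/2) f''(B_t) dt. Compute derivatives of f(x) = -3*x^3 + 4*x^2 + 4*x + 5:
  f'(x)  = -9*x^2 + 8*x + 4
  f''(x) = 8 - 18*x
Substitute x = B_t and multiply the f'' term by 1/2:
  drift     = (1/2) * (8 - 18*x) evaluated at B_t = 4 - 9*B_t
  diffusion = (-9*x^2 + 8*x + 4) evaluated at B_t = -9*B_t^2 + 8*B_t + 4
Therefore d(-3*B_t^3 + 4*B_t^2 + 4*B_t + 5) = (4 - 9*B_t) dt + (-9*B_t^2 + 8*B_t + 4) dB_t.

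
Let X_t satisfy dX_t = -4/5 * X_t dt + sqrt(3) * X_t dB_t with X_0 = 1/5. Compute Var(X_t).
Var(X_t) = (exp(3*t) - 1)*exp(-8*t/5)/25

For GBM dX = mu X dt + sigma X dB with X_0 = x_0, apply Itô to Y = log X: dY = (mu - sigma^2/2) dt + sigma dB, so Y_t = log(x_0) + (mu - sigma^2/2) t + sigma B_t and hence X_t = x_0 * exp((mu - sigma^2/2) t + sigma B_t).
With mu = -4/5, sigma = sqrt(3), x_0 = 1/5, this gives:
  X_t = 1/5 * exp((-23/10) * t + (sqrt(3)) * B_t).
Since sigma*B_t ~ Normal(0, sigma^2 t), E[exp(sigma*B_t)] = exp(sigma^2 t / 2); so E[X_t] = x_0 * exp((mu - sigma^2/2) t) * exp(sigma^2 t / 2) = x_0 * exp(mu t) = exp(-4*t/5)/5.
Var(X_t) = E[X_t^2] - (E[X_t])^2 = x_0^2 * exp(2 mu t) * (exp(sigma^2 t) - 1) = (exp(3*t) - 1)*exp(-8*t/5)/25.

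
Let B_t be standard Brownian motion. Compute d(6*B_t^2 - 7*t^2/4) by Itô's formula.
d(6*B_t^2 - 7*t^2/4) = (6 - 7*t/2) dt + (12*B_t) dB_t

Itô's formula for f(t, x): d f(t, B_t) = (f_t + (1/2) f_xx) dt + f_x dB_t. Compute partials of f(t, x) = -7*t^2/4 + 6*x^2:
  f_t(t,x)  = -7*t/2
  f_x(t,x)  = 12*x
  f_xx(t,x) = 12
Assemble drift = f_t + (1/2) f_xx = 6 - 7*t/2 and diffusion = f_x = 12*x. Substituting x = B_t:
  d(6*B_t^2 - 7*t^2/4) = (6 - 7*t/2) dt + (12*B_t) dB_t.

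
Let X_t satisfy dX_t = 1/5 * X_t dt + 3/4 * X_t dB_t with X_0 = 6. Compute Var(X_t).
Var(X_t) = 36*(exp(9*t/16) - 1)*exp(2*t/5)

For GBM dX = mu X dt + sigma X dB with X_0 = x_0, apply Itô to Y = log X: dY = (mu - sigma^2/2) dt + sigma dB, so Y_t = log(x_0) + (mu - sigma^2/2) t + sigma B_t and hence X_t = x_0 * exp((mu - sigma^2/2) t + sigma B_t).
With mu = 1/5, sigma = 3/4, x_0 = 6, this gives:
  X_t = 6 * exp((-13/160) * t + (3/4) * B_t).
Since sigma*B_t ~ Normal(0, sigma^2 t), E[exp(sigma*B_t)] = exp(sigma^2 t / 2); so E[X_t] = x_0 * exp((mu - sigma^2/2) t) * exp(sigma^2 t / 2) = x_0 * exp(mu t) = 6*exp(t/5).
Var(X_t) = E[X_t^2] - (E[X_t])^2 = x_0^2 * exp(2 mu t) * (exp(sigma^2 t) - 1) = 36*(exp(9*t/16) - 1)*exp(2*t/5).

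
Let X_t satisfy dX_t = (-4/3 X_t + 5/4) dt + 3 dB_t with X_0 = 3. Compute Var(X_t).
Var(X_t) = 27/8 - 27*exp(-8*t/3)/8

The variance V(t) = Var(X_t) satisfies V'(t) = 2 a V(t) + c^2 with V(0) = 0 (drift coefficient is linear in X, diffusion is constant). With a = -4/3, c = 3, the solution is
  V(t) = (c^2 / (2 a)) * (exp(2 a t) - 1)
       = (3^2 / (2*(-4/3))) * (exp((-8/3) t) - 1)
       = 27/8 - 27*exp(-8*t/3)/8.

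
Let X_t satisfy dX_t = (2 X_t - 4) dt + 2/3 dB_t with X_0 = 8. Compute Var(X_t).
Var(X_t) = exp(4*t)/9 - 1/9

The variance V(t) = Var(X_t) satisfies V'(t) = 2 a V(t) + c^2 with V(0) = 0 (drift coefficient is linear in X, diffusion is constant). With a = 2, c = 2/3, the solution is
  V(t) = (c^2 / (2 a)) * (exp(2 a t) - 1)
       = ((2/3)^2 / (2*2)) * (exp(4 t) - 1)
       = exp(4*t)/9 - 1/9.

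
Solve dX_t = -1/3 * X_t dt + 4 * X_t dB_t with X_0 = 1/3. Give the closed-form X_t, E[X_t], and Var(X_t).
X_t = 1/3 * exp((-25/3) t + (4) B_t); E[X_t] = exp(-t/3)/3; Var(X_t) = (exp(16*t) - 1)*exp(-2*t/3)/9

For GBM dX = mu X dt + sigma X dB with X_0 = x_0, apply Itô to Y = log X: dY = (mu - sigma^2/2) dt + sigma dB, so Y_t = log(x_0) + (mu - sigma^2/2) t + sigma B_t and hence X_t = x_0 * exp((mu - sigma^2/2) t + sigma B_t).
With mu = -1/3, sigma = 4, x_0 = 1/3, this gives:
  X_t = 1/3 * exp((-25/3) * t + (4) * B_t).
Since sigma*B_t ~ Normal(0, sigma^2 t), E[exp(sigma*B_t)] = exp(sigma^2 t / 2); so E[X_t] = x_0 * exp((mu - sigma^2/2) t) * exp(sigma^2 t / 2) = x_0 * exp(mu t) = exp(-t/3)/3.
Var(X_t) = E[X_t^2] - (E[X_t])^2 = x_0^2 * exp(2 mu t) * (exp(sigma^2 t) - 1) = (exp(16*t) - 1)*exp(-2*t/3)/9.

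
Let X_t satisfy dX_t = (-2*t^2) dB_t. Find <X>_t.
<X>_t = 4*t^5/5

For an Itô process dX_t = a(t) dt + b(t) dB_t, the quadratic variation is <X>_t = int_0^t b(s)^2 ds (the drift term does not contribute). Here b(s) = -2*s^2, so
  b(s)^2 = 4*s^4.
Integrating from 0 to t:
  <X>_t = int_0^t (4*s^4) ds = 4*t^5/5.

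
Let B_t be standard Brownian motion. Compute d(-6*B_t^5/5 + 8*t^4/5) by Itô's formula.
d(-6*B_t^5/5 + 8*t^4/5) = (-12*B_t^3 + 32*t^3/5) dt + (-6*B_t^4) dB_t

Itô's formula for f(t, x): d f(t, B_t) = (f_t + (1/2) f_xx) dt + f_x dB_t. Compute partials of f(t, x) = 8*t^4/5 - 6*x^5/5:
  f_t(t,x)  = 32*t^3/5
  f_x(t,x)  = -6*x^4
  f_xx(t,x) = -24*x^3
Assemble drift = f_t + (1/2) f_xx = 32*t^3/5 - 12*x^3 and diffusion = f_x = -6*x^4. Substituting x = B_t:
  d(-6*B_t^5/5 + 8*t^4/5) = (-12*B_t^3 + 32*t^3/5) dt + (-6*B_t^4) dB_t.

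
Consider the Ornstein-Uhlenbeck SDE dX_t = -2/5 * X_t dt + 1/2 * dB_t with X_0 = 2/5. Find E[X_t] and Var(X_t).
E[X_t] = 2*exp(-2*t/5)/5; Var(X_t) = 5/16 - 5*exp(-4*t/5)/16

The OU SDE dX = -theta X dt + sigma dB admits the integrating factor exp(theta t): d(exp(theta t) X_t) = sigma exp(theta t) dB_t. Integrating from 0 to t:
  X_t = x_0 * exp(-theta t) + sigma * int_0^t exp(-theta (t-s)) dB_s.
The Itô integral has mean 0 and (by the Itô isometry) variance sigma^2 * int_0^t exp(-2 theta (t - s)) ds = sigma^2 * (1 - exp(-2 theta t)) / (2 theta).
With theta = 2/5, sigma = 1/2, x_0 = 2/5:
  E[X_t] = 2/5 * exp(-2/5 t) = 2*exp(-2*t/5)/5
  Var(X_t) = (1/2)^2 * (1 - exp(-2*2/5 t)) / (2 * 2/5) = 5/16 - 5*exp(-4*t/5)/16.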